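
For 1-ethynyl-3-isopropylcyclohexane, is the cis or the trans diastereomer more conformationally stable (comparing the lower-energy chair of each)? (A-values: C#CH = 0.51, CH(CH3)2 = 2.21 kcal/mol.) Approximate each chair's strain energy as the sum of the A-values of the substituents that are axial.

At 1,3 positions (parity same): cis → (e,e or a,a); trans → (a,e or e,a).
Best chair for cis: E = 0.00 kcal/mol; best chair for trans: E = 0.51 kcal/mol.
The cis isomer is lower by 0.51 kcal/mol.

cis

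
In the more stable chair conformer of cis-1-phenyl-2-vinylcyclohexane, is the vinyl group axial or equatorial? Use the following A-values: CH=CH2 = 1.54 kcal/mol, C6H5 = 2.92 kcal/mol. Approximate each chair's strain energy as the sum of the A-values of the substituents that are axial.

C1 and C2 have opposite parity, so for the cis isomer the two substituents are one axial and one equatorial in each chair.
Chair I (vinyl axial, phenyl equatorial): E = 1.54 kcal/mol.
Chair II (vinyl equatorial, phenyl axial): E = 2.92 kcal/mol.
Chair I is the more stable (lower-energy) conformer, and in that chair the vinyl group is axial.

axial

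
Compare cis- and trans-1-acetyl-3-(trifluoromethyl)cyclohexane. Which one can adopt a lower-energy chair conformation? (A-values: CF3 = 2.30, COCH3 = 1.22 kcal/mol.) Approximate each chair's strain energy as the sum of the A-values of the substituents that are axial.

cis

At 1,3 positions (parity same): cis → (e,e or a,a); trans → (a,e or e,a).
Best chair for cis: E = 0.00 kcal/mol; best chair for trans: E = 1.22 kcal/mol.
The cis isomer is lower by 1.22 kcal/mol.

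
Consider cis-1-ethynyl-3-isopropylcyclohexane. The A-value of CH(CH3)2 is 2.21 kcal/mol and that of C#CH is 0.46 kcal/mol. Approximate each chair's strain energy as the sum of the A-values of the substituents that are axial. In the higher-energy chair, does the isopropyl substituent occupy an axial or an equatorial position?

axial

C1 and C3 have the same parity, so for the cis isomer the two substituents are e,e in one chair and a,a in the other.
Chair I (isopropyl axial, ethynyl axial): E = 2.67 kcal/mol.
Chair II (isopropyl equatorial, ethynyl equatorial): E = 0.00 kcal/mol.
Chair I is the less stable (higher-energy) conformer, and in that chair the isopropyl group is axial.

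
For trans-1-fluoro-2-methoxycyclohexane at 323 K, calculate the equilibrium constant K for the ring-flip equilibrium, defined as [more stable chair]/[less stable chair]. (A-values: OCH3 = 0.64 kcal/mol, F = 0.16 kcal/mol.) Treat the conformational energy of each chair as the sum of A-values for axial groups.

K ≈ 3.48

C1 and C2 have opposite parity, so for the trans isomer the two substituents are e,e in one chair and a,a in the other.
Chair I (methoxy axial, fluoro axial): E = 0.80 kcal/mol; chair II (methoxy equatorial, fluoro equatorial): E = 0.00 kcal/mol.
ΔG = 0.80 kcal/mol between the two chairs.
K = exp(ΔG/RT) with R = 1.987×10⁻³ kcal mol⁻¹ K⁻¹ and T = 323 K gives K ≈ 3.48.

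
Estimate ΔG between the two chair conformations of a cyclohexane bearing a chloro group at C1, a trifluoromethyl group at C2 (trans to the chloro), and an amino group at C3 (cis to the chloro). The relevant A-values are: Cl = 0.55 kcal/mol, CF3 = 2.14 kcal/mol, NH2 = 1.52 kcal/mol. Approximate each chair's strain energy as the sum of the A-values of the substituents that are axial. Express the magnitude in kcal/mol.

Chair I (chloro axial, trifluoromethyl axial, amino axial): E = 4.21 kcal/mol.
Chair II (chloro equatorial, trifluoromethyl equatorial, amino equatorial): E = 0.00 kcal/mol.
ΔE = 4.21 − 0.00 = 4.21 kcal/mol; chair II is more stable.

4.21 kcal/mol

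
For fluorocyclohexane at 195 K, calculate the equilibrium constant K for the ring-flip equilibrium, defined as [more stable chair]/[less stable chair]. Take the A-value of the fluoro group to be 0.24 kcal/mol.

K ≈ 1.86

One chair has the fluoro group axial (E = 0.24 kcal/mol) and the other has it equatorial (E = 0).
ΔG = 0.24 kcal/mol between the two chairs.
K = exp(ΔG/RT) with R = 1.987×10⁻³ kcal mol⁻¹ K⁻¹ and T = 195 K gives K ≈ 1.86.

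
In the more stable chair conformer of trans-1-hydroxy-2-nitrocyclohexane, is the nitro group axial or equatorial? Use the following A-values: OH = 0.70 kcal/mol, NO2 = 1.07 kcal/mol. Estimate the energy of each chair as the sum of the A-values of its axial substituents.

C1 and C2 have opposite parity, so for the trans isomer the two substituents are e,e in one chair and a,a in the other.
Chair I (hydroxyl axial, nitro axial): E = 1.77 kcal/mol.
Chair II (hydroxyl equatorial, nitro equatorial): E = 0.00 kcal/mol.
Chair II is the more stable (lower-energy) conformer, and in that chair the nitro group is equatorial.

equatorial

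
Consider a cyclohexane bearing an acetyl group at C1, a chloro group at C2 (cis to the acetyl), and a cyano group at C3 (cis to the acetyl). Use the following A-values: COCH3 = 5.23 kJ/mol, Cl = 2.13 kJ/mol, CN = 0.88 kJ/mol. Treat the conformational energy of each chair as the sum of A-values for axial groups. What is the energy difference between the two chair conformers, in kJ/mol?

Chair I (acetyl axial, chloro equatorial, cyano axial): E = 6.11 kJ/mol.
Chair II (acetyl equatorial, chloro axial, cyano equatorial): E = 2.13 kJ/mol.
ΔE = 6.11 − 2.13 = 3.98 kJ/mol; chair II is more stable.

3.98 kJ/mol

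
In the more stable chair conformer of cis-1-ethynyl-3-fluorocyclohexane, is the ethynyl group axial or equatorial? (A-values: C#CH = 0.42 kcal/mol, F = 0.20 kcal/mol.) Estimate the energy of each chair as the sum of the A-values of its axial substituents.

C1 and C3 have the same parity, so for the cis isomer the two substituents are e,e in one chair and a,a in the other.
Chair I (ethynyl axial, fluoro axial): E = 0.62 kcal/mol.
Chair II (ethynyl equatorial, fluoro equatorial): E = 0.00 kcal/mol.
Chair II is the more stable (lower-energy) conformer, and in that chair the ethynyl group is equatorial.

equatorial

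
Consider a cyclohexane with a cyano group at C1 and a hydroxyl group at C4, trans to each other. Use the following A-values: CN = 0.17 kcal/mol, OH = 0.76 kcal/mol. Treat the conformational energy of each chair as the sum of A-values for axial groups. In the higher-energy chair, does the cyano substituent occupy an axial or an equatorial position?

C1 and C4 have opposite parity, so for the trans isomer the two substituents are e,e in one chair and a,a in the other.
Chair I (cyano axial, hydroxyl axial): E = 0.93 kcal/mol.
Chair II (cyano equatorial, hydroxyl equatorial): E = 0.00 kcal/mol.
Chair I is the less stable (higher-energy) conformer, and in that chair the cyano group is axial.

axial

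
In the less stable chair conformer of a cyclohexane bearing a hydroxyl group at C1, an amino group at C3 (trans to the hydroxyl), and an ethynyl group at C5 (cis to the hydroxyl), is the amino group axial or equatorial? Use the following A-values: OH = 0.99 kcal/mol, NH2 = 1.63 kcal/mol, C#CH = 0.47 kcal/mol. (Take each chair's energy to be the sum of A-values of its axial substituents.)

axial

Chair I (hydroxyl axial, amino equatorial, ethynyl axial): E = 1.46 kcal/mol.
Chair II (hydroxyl equatorial, amino axial, ethynyl equatorial): E = 1.63 kcal/mol.
Chair II is the less stable (higher-energy) conformer, and in that chair the amino group is axial.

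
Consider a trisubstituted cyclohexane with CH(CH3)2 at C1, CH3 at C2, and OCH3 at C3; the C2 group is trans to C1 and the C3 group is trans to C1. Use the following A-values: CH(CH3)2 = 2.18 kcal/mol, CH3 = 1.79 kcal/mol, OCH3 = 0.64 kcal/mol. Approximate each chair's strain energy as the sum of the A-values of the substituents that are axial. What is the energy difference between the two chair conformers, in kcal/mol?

Chair I (isopropyl axial, methyl axial, methoxy equatorial): E = 3.97 kcal/mol.
Chair II (isopropyl equatorial, methyl equatorial, methoxy axial): E = 0.64 kcal/mol.
ΔE = 3.97 − 0.64 = 3.33 kcal/mol; chair II is more stable.

3.33 kcal/mol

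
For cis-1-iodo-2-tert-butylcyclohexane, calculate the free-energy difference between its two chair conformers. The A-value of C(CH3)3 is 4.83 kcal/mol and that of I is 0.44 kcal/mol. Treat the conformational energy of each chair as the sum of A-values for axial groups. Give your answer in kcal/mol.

4.39 kcal/mol

C1 and C2 have opposite parity, so for the cis isomer the two substituents are one axial and one equatorial in each chair.
Chair I (tert-butyl axial, iodo equatorial): E = 4.83 kcal/mol.
Chair II (tert-butyl equatorial, iodo axial): E = 0.44 kcal/mol.
ΔE = 4.83 − 0.44 = 4.39 kcal/mol; chair II is more stable.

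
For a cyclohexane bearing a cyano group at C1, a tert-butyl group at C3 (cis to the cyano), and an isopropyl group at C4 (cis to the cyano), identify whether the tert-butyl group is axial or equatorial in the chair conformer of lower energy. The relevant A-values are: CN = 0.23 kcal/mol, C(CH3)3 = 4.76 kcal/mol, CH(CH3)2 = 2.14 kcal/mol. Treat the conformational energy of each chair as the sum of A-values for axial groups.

Chair I (cyano axial, tert-butyl axial, isopropyl equatorial): E = 4.99 kcal/mol.
Chair II (cyano equatorial, tert-butyl equatorial, isopropyl axial): E = 2.14 kcal/mol.
Chair II is the more stable (lower-energy) conformer, and in that chair the tert-butyl group is equatorial.

equatorial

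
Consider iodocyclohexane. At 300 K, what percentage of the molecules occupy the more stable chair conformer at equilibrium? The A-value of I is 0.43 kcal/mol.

67.3%

One chair has the iodo group axial (E = 0.43 kcal/mol) and the other has it equatorial (E = 0).
ΔG = 0.43 kcal/mol between the two chairs.
K = exp(ΔG/RT) with R = 1.987×10⁻³ kcal mol⁻¹ K⁻¹ and T = 300 K gives K ≈ 2.06.
Fraction in the lower-energy chair = K/(K+1) = 67.3%.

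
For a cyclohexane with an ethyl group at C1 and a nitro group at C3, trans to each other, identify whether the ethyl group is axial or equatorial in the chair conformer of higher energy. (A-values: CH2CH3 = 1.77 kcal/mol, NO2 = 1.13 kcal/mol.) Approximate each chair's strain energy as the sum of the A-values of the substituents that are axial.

C1 and C3 have the same parity, so for the trans isomer the two substituents are one axial and one equatorial in each chair.
Chair I (ethyl axial, nitro equatorial): E = 1.77 kcal/mol.
Chair II (ethyl equatorial, nitro axial): E = 1.13 kcal/mol.
Chair I is the less stable (higher-energy) conformer, and in that chair the ethyl group is axial.

axial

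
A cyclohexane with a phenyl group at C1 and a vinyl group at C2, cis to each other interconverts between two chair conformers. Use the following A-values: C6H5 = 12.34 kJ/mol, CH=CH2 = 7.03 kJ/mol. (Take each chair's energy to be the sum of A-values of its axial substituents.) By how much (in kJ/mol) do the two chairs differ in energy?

5.31 kJ/mol

C1 and C2 have opposite parity, so for the cis isomer the two substituents are one axial and one equatorial in each chair.
Chair I (phenyl axial, vinyl equatorial): E = 12.34 kJ/mol.
Chair II (phenyl equatorial, vinyl axial): E = 7.03 kJ/mol.
ΔE = 12.34 − 7.03 = 5.31 kJ/mol; chair II is more stable.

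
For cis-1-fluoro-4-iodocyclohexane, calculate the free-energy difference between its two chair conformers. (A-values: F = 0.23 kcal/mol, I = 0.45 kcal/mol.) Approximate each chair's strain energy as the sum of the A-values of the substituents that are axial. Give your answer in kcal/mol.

0.22 kcal/mol

C1 and C4 have opposite parity, so for the cis isomer the two substituents are one axial and one equatorial in each chair.
Chair I (fluoro axial, iodo equatorial): E = 0.23 kcal/mol.
Chair II (fluoro equatorial, iodo axial): E = 0.45 kcal/mol.
ΔE = 0.45 − 0.23 = 0.22 kcal/mol; chair I is more stable.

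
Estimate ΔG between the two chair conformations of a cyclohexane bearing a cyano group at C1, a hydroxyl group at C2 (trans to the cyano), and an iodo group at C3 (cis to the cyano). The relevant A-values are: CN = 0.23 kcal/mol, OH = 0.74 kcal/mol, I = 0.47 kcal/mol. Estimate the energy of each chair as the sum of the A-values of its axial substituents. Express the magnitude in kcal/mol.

Chair I (cyano axial, hydroxyl axial, iodo axial): E = 1.44 kcal/mol.
Chair II (cyano equatorial, hydroxyl equatorial, iodo equatorial): E = 0.00 kcal/mol.
ΔE = 1.44 − 0.00 = 1.44 kcal/mol; chair II is more stable.

1.44 kcal/mol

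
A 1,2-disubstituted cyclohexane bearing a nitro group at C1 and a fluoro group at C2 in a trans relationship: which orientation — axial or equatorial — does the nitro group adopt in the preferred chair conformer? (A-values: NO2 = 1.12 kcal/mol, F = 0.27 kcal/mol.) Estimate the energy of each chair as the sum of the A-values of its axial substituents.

C1 and C2 have opposite parity, so for the trans isomer the two substituents are e,e in one chair and a,a in the other.
Chair I (nitro axial, fluoro axial): E = 1.39 kcal/mol.
Chair II (nitro equatorial, fluoro equatorial): E = 0.00 kcal/mol.
Chair II is the more stable (lower-energy) conformer, and in that chair the nitro group is equatorial.

equatorial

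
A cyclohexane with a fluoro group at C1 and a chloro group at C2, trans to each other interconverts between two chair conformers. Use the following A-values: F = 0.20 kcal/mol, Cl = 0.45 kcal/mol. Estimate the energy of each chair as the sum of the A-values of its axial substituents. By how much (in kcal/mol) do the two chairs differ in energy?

0.65 kcal/mol

C1 and C2 have opposite parity, so for the trans isomer the two substituents are e,e in one chair and a,a in the other.
Chair I (fluoro axial, chloro axial): E = 0.65 kcal/mol.
Chair II (fluoro equatorial, chloro equatorial): E = 0.00 kcal/mol.
ΔE = 0.65 − 0.00 = 0.65 kcal/mol; chair II is more stable.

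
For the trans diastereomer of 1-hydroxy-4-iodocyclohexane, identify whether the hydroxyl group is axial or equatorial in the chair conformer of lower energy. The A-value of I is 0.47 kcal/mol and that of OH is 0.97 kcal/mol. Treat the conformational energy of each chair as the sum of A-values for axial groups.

C1 and C4 have opposite parity, so for the trans isomer the two substituents are e,e in one chair and a,a in the other.
Chair I (iodo axial, hydroxyl axial): E = 1.44 kcal/mol.
Chair II (iodo equatorial, hydroxyl equatorial): E = 0.00 kcal/mol.
Chair II is the more stable (lower-energy) conformer, and in that chair the hydroxyl group is equatorial.

equatorial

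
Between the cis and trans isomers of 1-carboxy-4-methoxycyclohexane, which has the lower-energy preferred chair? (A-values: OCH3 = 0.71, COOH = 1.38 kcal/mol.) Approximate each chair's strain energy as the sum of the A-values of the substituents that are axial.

At 1,4 positions (parity opposite): cis → (a,e or e,a); trans → (e,e or a,a).
Best chair for cis: E = 0.71 kcal/mol; best chair for trans: E = 0.00 kcal/mol.
The trans isomer is lower by 0.71 kcal/mol.

trans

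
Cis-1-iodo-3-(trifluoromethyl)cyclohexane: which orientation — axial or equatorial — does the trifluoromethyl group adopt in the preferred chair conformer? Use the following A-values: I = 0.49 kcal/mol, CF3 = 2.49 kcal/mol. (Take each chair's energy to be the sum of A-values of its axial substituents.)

equatorial

C1 and C3 have the same parity, so for the cis isomer the two substituents are e,e in one chair and a,a in the other.
Chair I (iodo axial, trifluoromethyl axial): E = 2.98 kcal/mol.
Chair II (iodo equatorial, trifluoromethyl equatorial): E = 0.00 kcal/mol.
Chair II is the more stable (lower-energy) conformer, and in that chair the trifluoromethyl group is equatorial.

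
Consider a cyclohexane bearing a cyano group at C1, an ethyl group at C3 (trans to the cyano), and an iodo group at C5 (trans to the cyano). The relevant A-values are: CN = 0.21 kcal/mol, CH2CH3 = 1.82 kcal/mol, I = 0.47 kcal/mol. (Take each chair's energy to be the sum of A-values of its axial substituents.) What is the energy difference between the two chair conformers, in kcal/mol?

Chair I (cyano axial, ethyl equatorial, iodo equatorial): E = 0.21 kcal/mol.
Chair II (cyano equatorial, ethyl axial, iodo axial): E = 2.29 kcal/mol.
ΔE = 2.29 − 0.21 = 2.08 kcal/mol; chair I is more stable.

2.08 kcal/mol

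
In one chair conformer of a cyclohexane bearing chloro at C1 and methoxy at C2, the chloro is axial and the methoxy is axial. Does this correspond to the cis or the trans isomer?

C1 and C2 have opposite parity, so their axial bonds point in opposite directions.
With opposite-parity carbons, two substituents on the same face are one axial and one equatorial; opposite faces give both axial or both equatorial.
Here the groups are axial/axial → opposite face → trans.

trans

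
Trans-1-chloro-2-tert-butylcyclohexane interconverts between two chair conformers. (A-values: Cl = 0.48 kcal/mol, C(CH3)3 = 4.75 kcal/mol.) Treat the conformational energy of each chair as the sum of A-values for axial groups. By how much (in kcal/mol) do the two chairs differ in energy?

5.23 kcal/mol

C1 and C2 have opposite parity, so for the trans isomer the two substituents are e,e in one chair and a,a in the other.
Chair I (chloro axial, tert-butyl axial): E = 5.23 kcal/mol.
Chair II (chloro equatorial, tert-butyl equatorial): E = 0.00 kcal/mol.
ΔE = 5.23 − 0.00 = 5.23 kcal/mol; chair II is more stable.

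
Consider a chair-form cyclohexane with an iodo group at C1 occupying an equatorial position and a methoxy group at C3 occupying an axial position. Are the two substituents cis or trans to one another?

trans

C1 and C3 have the same parity, so their axial bonds point in the same direction.
With same-parity carbons, two substituents on the same face are both axial or both equatorial; opposite faces give one of each.
Here the groups are equatorial/axial → opposite face → trans.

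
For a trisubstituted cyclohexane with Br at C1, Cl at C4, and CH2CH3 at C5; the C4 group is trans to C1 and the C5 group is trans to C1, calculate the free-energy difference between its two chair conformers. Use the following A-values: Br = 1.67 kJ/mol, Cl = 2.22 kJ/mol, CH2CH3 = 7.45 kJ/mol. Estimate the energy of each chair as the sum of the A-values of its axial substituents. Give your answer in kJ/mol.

Chair I (bromo axial, chloro axial, ethyl equatorial): E = 3.89 kJ/mol.
Chair II (bromo equatorial, chloro equatorial, ethyl axial): E = 7.45 kJ/mol.
ΔE = 7.45 − 3.89 = 3.56 kJ/mol; chair I is more stable.

3.56 kJ/mol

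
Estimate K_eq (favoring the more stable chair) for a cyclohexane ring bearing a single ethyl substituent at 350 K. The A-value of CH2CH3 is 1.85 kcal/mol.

K ≈ 14.3

One chair has the ethyl group axial (E = 1.85 kcal/mol) and the other has it equatorial (E = 0).
ΔG = 1.85 kcal/mol between the two chairs.
K = exp(ΔG/RT) with R = 1.987×10⁻³ kcal mol⁻¹ K⁻¹ and T = 350 K gives K ≈ 14.3.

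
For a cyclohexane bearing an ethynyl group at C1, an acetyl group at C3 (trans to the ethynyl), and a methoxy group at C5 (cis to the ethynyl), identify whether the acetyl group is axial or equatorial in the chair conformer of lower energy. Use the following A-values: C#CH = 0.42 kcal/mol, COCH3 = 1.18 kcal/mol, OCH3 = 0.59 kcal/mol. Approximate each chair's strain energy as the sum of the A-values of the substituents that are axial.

equatorial

Chair I (ethynyl axial, acetyl equatorial, methoxy axial): E = 1.01 kcal/mol.
Chair II (ethynyl equatorial, acetyl axial, methoxy equatorial): E = 1.18 kcal/mol.
Chair I is the more stable (lower-energy) conformer, and in that chair the acetyl group is equatorial.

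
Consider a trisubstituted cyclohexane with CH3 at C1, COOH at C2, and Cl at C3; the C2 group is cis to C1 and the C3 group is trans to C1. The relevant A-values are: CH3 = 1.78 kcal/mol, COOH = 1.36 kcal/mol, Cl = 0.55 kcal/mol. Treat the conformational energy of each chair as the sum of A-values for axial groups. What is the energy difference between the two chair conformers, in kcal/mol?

Chair I (methyl axial, carboxyl equatorial, chloro equatorial): E = 1.78 kcal/mol.
Chair II (methyl equatorial, carboxyl axial, chloro axial): E = 1.91 kcal/mol.
ΔE = 1.91 − 1.78 = 0.13 kcal/mol; chair I is more stable.

0.13 kcal/mol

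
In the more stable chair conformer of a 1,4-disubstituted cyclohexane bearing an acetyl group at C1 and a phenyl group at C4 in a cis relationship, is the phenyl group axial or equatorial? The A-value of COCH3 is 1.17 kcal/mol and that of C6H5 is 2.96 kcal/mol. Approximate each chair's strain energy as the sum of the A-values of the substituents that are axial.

C1 and C4 have opposite parity, so for the cis isomer the two substituents are one axial and one equatorial in each chair.
Chair I (acetyl axial, phenyl equatorial): E = 1.17 kcal/mol.
Chair II (acetyl equatorial, phenyl axial): E = 2.96 kcal/mol.
Chair I is the more stable (lower-energy) conformer, and in that chair the phenyl group is equatorial.

equatorial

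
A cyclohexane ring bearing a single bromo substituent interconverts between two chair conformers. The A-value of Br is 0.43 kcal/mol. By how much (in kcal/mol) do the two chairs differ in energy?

0.43 kcal/mol

A monosubstituted cyclohexane has one chair with the bromo group axial (E = A = 0.43 kcal/mol) and one with it equatorial (E = 0).
ΔE = 0.43 − 0 = 0.43 kcal/mol.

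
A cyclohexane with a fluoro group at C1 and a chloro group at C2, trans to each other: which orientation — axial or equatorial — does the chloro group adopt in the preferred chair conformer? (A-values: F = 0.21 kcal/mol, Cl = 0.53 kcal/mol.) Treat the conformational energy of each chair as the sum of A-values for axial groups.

C1 and C2 have opposite parity, so for the trans isomer the two substituents are e,e in one chair and a,a in the other.
Chair I (fluoro axial, chloro axial): E = 0.74 kcal/mol.
Chair II (fluoro equatorial, chloro equatorial): E = 0.00 kcal/mol.
Chair II is the more stable (lower-energy) conformer, and in that chair the chloro group is equatorial.

equatorial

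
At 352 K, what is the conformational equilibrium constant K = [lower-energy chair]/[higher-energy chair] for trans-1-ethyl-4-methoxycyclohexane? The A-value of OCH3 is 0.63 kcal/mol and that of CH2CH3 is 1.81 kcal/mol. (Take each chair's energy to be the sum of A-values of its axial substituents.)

K ≈ 32.7

C1 and C4 have opposite parity, so for the trans isomer the two substituents are e,e in one chair and a,a in the other.
Chair I (methoxy axial, ethyl axial): E = 2.44 kcal/mol; chair II (methoxy equatorial, ethyl equatorial): E = 0.00 kcal/mol.
ΔG = 2.44 kcal/mol between the two chairs.
K = exp(ΔG/RT) with R = 1.987×10⁻³ kcal mol⁻¹ K⁻¹ and T = 352 K gives K ≈ 32.7.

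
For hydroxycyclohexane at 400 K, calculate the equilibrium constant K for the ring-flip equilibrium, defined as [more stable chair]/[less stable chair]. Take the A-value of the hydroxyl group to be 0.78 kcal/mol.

One chair has the hydroxyl group axial (E = 0.78 kcal/mol) and the other has it equatorial (E = 0).
ΔG = 0.78 kcal/mol between the two chairs.
K = exp(ΔG/RT) with R = 1.987×10⁻³ kcal mol⁻¹ K⁻¹ and T = 400 K gives K ≈ 2.67.

K ≈ 2.67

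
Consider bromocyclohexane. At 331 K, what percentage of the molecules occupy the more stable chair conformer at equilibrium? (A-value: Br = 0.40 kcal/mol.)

64.8%

One chair has the bromo group axial (E = 0.40 kcal/mol) and the other has it equatorial (E = 0).
ΔG = 0.40 kcal/mol between the two chairs.
K = exp(ΔG/RT) with R = 1.987×10⁻³ kcal mol⁻¹ K⁻¹ and T = 331 K gives K ≈ 1.84.
Fraction in the lower-energy chair = K/(K+1) = 64.8%.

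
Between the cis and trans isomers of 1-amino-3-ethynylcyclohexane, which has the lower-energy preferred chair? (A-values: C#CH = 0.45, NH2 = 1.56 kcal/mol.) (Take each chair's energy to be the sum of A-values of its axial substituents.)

At 1,3 positions (parity same): cis → (e,e or a,a); trans → (a,e or e,a).
Best chair for cis: E = 0.00 kcal/mol; best chair for trans: E = 0.45 kcal/mol.
The cis isomer is lower by 0.45 kcal/mol.

cis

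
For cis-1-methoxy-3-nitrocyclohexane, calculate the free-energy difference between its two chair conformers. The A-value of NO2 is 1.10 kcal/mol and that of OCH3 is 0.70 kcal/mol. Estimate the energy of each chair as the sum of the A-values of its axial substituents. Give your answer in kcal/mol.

1.80 kcal/mol

C1 and C3 have the same parity, so for the cis isomer the two substituents are e,e in one chair and a,a in the other.
Chair I (nitro axial, methoxy axial): E = 1.80 kcal/mol.
Chair II (nitro equatorial, methoxy equatorial): E = 0.00 kcal/mol.
ΔE = 1.80 − 0.00 = 1.80 kcal/mol; chair II is more stable.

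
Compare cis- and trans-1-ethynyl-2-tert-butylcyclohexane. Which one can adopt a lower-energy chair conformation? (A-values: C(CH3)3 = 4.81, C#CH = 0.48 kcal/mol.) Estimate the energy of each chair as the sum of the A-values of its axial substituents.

trans

At 1,2 positions (parity opposite): cis → (a,e or e,a); trans → (e,e or a,a).
Best chair for cis: E = 0.48 kcal/mol; best chair for trans: E = 0.00 kcal/mol.
The trans isomer is lower by 0.48 kcal/mol.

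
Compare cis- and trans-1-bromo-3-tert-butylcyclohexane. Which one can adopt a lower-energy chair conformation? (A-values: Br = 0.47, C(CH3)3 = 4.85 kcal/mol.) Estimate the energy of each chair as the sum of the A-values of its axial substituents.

cis

At 1,3 positions (parity same): cis → (e,e or a,a); trans → (a,e or e,a).
Best chair for cis: E = 0.00 kcal/mol; best chair for trans: E = 0.47 kcal/mol.
The cis isomer is lower by 0.47 kcal/mol.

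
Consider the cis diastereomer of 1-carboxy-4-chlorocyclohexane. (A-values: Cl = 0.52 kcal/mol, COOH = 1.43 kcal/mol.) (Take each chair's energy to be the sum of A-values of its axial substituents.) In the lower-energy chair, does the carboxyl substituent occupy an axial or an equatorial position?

equatorial

C1 and C4 have opposite parity, so for the cis isomer the two substituents are one axial and one equatorial in each chair.
Chair I (chloro axial, carboxyl equatorial): E = 0.52 kcal/mol.
Chair II (chloro equatorial, carboxyl axial): E = 1.43 kcal/mol.
Chair I is the more stable (lower-energy) conformer, and in that chair the carboxyl group is equatorial.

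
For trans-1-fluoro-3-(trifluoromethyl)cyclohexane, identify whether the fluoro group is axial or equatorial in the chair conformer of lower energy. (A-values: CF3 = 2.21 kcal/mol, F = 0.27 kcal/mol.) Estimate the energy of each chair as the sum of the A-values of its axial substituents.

C1 and C3 have the same parity, so for the trans isomer the two substituents are one axial and one equatorial in each chair.
Chair I (trifluoromethyl axial, fluoro equatorial): E = 2.21 kcal/mol.
Chair II (trifluoromethyl equatorial, fluoro axial): E = 0.27 kcal/mol.
Chair II is the more stable (lower-energy) conformer, and in that chair the fluoro group is axial.

axial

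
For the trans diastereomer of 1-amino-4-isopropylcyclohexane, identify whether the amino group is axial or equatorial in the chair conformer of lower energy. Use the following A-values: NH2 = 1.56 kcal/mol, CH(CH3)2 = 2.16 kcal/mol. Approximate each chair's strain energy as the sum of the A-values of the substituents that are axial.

C1 and C4 have opposite parity, so for the trans isomer the two substituents are e,e in one chair and a,a in the other.
Chair I (amino axial, isopropyl axial): E = 3.72 kcal/mol.
Chair II (amino equatorial, isopropyl equatorial): E = 0.00 kcal/mol.
Chair II is the more stable (lower-energy) conformer, and in that chair the amino group is equatorial.

equatorial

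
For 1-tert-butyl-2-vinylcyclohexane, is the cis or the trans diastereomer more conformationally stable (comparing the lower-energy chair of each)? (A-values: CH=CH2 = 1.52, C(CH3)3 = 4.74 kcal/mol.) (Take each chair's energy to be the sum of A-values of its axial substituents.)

trans

At 1,2 positions (parity opposite): cis → (a,e or e,a); trans → (e,e or a,a).
Best chair for cis: E = 1.52 kcal/mol; best chair for trans: E = 0.00 kcal/mol.
The trans isomer is lower by 1.52 kcal/mol.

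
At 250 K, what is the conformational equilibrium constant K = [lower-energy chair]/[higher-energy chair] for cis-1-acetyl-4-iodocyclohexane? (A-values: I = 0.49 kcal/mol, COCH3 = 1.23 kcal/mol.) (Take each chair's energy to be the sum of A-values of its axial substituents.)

K ≈ 4.44

C1 and C4 have opposite parity, so for the cis isomer the two substituents are one axial and one equatorial in each chair.
Chair I (iodo axial, acetyl equatorial): E = 0.49 kcal/mol; chair II (iodo equatorial, acetyl axial): E = 1.23 kcal/mol.
ΔG = 0.74 kcal/mol between the two chairs.
K = exp(ΔG/RT) with R = 1.987×10⁻³ kcal mol⁻¹ K⁻¹ and T = 250 K gives K ≈ 4.44.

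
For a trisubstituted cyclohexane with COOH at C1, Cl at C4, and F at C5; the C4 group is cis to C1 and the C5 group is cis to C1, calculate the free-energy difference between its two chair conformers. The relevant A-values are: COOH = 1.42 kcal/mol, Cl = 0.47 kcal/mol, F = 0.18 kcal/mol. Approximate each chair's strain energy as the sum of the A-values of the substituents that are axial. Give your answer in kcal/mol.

1.13 kcal/mol

Chair I (carboxyl axial, chloro equatorial, fluoro axial): E = 1.60 kcal/mol.
Chair II (carboxyl equatorial, chloro axial, fluoro equatorial): E = 0.47 kcal/mol.
ΔE = 1.60 − 0.47 = 1.13 kcal/mol; chair II is more stable.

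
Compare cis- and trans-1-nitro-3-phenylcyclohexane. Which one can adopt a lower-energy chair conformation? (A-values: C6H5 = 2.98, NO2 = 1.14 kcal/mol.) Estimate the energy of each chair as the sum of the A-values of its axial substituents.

At 1,3 positions (parity same): cis → (e,e or a,a); trans → (a,e or e,a).
Best chair for cis: E = 0.00 kcal/mol; best chair for trans: E = 1.14 kcal/mol.
The cis isomer is lower by 1.14 kcal/mol.

cis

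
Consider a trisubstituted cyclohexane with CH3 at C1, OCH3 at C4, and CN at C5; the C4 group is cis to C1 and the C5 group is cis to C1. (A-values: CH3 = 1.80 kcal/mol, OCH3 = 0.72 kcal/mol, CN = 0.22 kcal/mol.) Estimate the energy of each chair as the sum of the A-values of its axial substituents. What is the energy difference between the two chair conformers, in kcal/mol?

1.30 kcal/mol

Chair I (methyl axial, methoxy equatorial, cyano axial): E = 2.02 kcal/mol.
Chair II (methyl equatorial, methoxy axial, cyano equatorial): E = 0.72 kcal/mol.
ΔE = 2.02 − 0.72 = 1.30 kcal/mol; chair II is more stable.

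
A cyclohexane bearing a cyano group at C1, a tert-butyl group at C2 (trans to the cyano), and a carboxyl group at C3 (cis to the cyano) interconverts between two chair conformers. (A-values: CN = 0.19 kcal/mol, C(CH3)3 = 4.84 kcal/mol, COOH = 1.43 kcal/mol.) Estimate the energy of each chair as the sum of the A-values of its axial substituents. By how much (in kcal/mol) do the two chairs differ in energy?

Chair I (cyano axial, tert-butyl axial, carboxyl axial): E = 6.46 kcal/mol.
Chair II (cyano equatorial, tert-butyl equatorial, carboxyl equatorial): E = 0.00 kcal/mol.
ΔE = 6.46 − 0.00 = 6.46 kcal/mol; chair II is more stable.

6.46 kcal/mol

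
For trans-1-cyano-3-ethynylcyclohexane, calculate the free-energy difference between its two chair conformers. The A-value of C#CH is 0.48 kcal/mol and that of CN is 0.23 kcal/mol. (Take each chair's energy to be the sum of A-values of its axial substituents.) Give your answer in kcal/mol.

C1 and C3 have the same parity, so for the trans isomer the two substituents are one axial and one equatorial in each chair.
Chair I (ethynyl axial, cyano equatorial): E = 0.48 kcal/mol.
Chair II (ethynyl equatorial, cyano axial): E = 0.23 kcal/mol.
ΔE = 0.48 − 0.23 = 0.25 kcal/mol; chair II is more stable.

0.25 kcal/mol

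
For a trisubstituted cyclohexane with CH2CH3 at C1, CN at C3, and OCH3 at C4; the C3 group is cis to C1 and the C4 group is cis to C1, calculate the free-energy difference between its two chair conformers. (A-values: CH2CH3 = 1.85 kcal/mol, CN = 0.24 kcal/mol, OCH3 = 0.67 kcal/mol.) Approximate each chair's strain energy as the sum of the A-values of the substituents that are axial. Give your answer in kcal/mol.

1.42 kcal/mol

Chair I (ethyl axial, cyano axial, methoxy equatorial): E = 2.09 kcal/mol.
Chair II (ethyl equatorial, cyano equatorial, methoxy axial): E = 0.67 kcal/mol.
ΔE = 2.09 − 0.67 = 1.42 kcal/mol; chair II is more stable.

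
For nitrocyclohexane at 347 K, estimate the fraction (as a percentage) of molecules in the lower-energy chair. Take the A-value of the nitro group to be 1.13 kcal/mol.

83.7%

One chair has the nitro group axial (E = 1.13 kcal/mol) and the other has it equatorial (E = 0).
ΔG = 1.13 kcal/mol between the two chairs.
K = exp(ΔG/RT) with R = 1.987×10⁻³ kcal mol⁻¹ K⁻¹ and T = 347 K gives K ≈ 5.15.
Fraction in the lower-energy chair = K/(K+1) = 83.7%.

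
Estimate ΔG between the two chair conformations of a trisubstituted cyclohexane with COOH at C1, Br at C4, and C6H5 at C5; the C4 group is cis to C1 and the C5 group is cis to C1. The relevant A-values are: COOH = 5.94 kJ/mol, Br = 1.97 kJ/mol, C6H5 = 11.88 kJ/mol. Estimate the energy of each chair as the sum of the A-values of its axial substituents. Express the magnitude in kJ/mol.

15.85 kJ/mol

Chair I (carboxyl axial, bromo equatorial, phenyl axial): E = 17.82 kJ/mol.
Chair II (carboxyl equatorial, bromo axial, phenyl equatorial): E = 1.97 kJ/mol.
ΔE = 17.82 − 1.97 = 15.85 kJ/mol; chair II is more stable.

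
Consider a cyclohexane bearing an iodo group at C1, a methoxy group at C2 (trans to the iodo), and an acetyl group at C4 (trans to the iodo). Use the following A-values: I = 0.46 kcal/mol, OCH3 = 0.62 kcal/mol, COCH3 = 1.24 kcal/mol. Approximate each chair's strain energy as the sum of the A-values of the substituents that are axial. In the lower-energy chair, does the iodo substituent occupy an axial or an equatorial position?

Chair I (iodo axial, methoxy axial, acetyl axial): E = 2.32 kcal/mol.
Chair II (iodo equatorial, methoxy equatorial, acetyl equatorial): E = 0.00 kcal/mol.
Chair II is the more stable (lower-energy) conformer, and in that chair the iodo group is equatorial.

equatorial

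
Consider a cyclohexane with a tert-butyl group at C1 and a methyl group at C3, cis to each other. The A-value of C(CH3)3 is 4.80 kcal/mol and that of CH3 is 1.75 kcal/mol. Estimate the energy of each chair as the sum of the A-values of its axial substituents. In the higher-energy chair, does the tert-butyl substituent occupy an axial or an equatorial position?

C1 and C3 have the same parity, so for the cis isomer the two substituents are e,e in one chair and a,a in the other.
Chair I (tert-butyl axial, methyl axial): E = 6.55 kcal/mol.
Chair II (tert-butyl equatorial, methyl equatorial): E = 0.00 kcal/mol.
Chair I is the less stable (higher-energy) conformer, and in that chair the tert-butyl group is axial.

axial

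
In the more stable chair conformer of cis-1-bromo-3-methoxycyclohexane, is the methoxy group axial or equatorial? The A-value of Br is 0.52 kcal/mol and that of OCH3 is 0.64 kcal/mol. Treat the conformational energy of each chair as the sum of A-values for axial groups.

C1 and C3 have the same parity, so for the cis isomer the two substituents are e,e in one chair and a,a in the other.
Chair I (bromo axial, methoxy axial): E = 1.16 kcal/mol.
Chair II (bromo equatorial, methoxy equatorial): E = 0.00 kcal/mol.
Chair II is the more stable (lower-energy) conformer, and in that chair the methoxy group is equatorial.

equatorial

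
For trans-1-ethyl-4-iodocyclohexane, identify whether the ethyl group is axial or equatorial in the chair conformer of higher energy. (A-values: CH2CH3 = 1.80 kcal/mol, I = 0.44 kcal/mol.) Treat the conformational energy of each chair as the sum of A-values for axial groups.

axial

C1 and C4 have opposite parity, so for the trans isomer the two substituents are e,e in one chair and a,a in the other.
Chair I (ethyl axial, iodo axial): E = 2.24 kcal/mol.
Chair II (ethyl equatorial, iodo equatorial): E = 0.00 kcal/mol.
Chair I is the less stable (higher-energy) conformer, and in that chair the ethyl group is axial.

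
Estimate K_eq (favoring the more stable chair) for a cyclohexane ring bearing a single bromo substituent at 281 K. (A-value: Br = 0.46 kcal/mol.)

One chair has the bromo group axial (E = 0.46 kcal/mol) and the other has it equatorial (E = 0).
ΔG = 0.46 kcal/mol between the two chairs.
K = exp(ΔG/RT) with R = 1.987×10⁻³ kcal mol⁻¹ K⁻¹ and T = 281 K gives K ≈ 2.28.

K ≈ 2.28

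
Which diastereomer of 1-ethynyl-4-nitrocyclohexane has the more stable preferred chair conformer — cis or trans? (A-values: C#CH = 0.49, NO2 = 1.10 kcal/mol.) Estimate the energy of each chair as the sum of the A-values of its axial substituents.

trans

At 1,4 positions (parity opposite): cis → (a,e or e,a); trans → (e,e or a,a).
Best chair for cis: E = 0.49 kcal/mol; best chair for trans: E = 0.00 kcal/mol.
The trans isomer is lower by 0.49 kcal/mol.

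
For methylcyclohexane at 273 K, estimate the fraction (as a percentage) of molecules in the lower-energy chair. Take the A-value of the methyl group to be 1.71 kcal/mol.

95.9%

One chair has the methyl group axial (E = 1.71 kcal/mol) and the other has it equatorial (E = 0).
ΔG = 1.71 kcal/mol between the two chairs.
K = exp(ΔG/RT) with R = 1.987×10⁻³ kcal mol⁻¹ K⁻¹ and T = 273 K gives K ≈ 23.4.
Fraction in the lower-energy chair = K/(K+1) = 95.9%.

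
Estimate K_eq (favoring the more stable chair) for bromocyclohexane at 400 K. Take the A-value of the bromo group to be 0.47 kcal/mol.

K ≈ 1.81

One chair has the bromo group axial (E = 0.47 kcal/mol) and the other has it equatorial (E = 0).
ΔG = 0.47 kcal/mol between the two chairs.
K = exp(ΔG/RT) with R = 1.987×10⁻³ kcal mol⁻¹ K⁻¹ and T = 400 K gives K ≈ 1.81.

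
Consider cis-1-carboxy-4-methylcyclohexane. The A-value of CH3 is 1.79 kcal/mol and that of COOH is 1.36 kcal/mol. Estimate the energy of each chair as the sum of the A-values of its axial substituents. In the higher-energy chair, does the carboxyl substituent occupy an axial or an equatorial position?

C1 and C4 have opposite parity, so for the cis isomer the two substituents are one axial and one equatorial in each chair.
Chair I (methyl axial, carboxyl equatorial): E = 1.79 kcal/mol.
Chair II (methyl equatorial, carboxyl axial): E = 1.36 kcal/mol.
Chair I is the less stable (higher-energy) conformer, and in that chair the carboxyl group is equatorial.

equatorial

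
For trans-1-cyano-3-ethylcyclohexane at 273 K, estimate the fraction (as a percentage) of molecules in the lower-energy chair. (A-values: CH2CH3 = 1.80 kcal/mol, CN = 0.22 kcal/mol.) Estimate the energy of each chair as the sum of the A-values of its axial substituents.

94.8%

C1 and C3 have the same parity, so for the trans isomer the two substituents are one axial and one equatorial in each chair.
Chair I (ethyl axial, cyano equatorial): E = 1.80 kcal/mol; chair II (ethyl equatorial, cyano axial): E = 0.22 kcal/mol.
ΔG = 1.58 kcal/mol between the two chairs.
K = exp(ΔG/RT) with R = 1.987×10⁻³ kcal mol⁻¹ K⁻¹ and T = 273 K gives K ≈ 18.4.
Fraction in the lower-energy chair = K/(K+1) = 94.8%.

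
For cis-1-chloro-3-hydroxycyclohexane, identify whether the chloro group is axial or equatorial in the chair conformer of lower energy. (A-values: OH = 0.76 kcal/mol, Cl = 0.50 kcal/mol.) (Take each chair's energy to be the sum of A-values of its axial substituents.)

C1 and C3 have the same parity, so for the cis isomer the two substituents are e,e in one chair and a,a in the other.
Chair I (hydroxyl axial, chloro axial): E = 1.26 kcal/mol.
Chair II (hydroxyl equatorial, chloro equatorial): E = 0.00 kcal/mol.
Chair II is the more stable (lower-energy) conformer, and in that chair the chloro group is equatorial.

equatorial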